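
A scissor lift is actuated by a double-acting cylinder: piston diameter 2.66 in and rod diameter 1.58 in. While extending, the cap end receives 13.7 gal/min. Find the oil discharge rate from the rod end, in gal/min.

Cap-side area A_cap = π/4 × (2.66 in)² = 5.557 in^2
Rod-side annular area A_ann = π/4 × (2.66² − 1.58²) = 3.596 in^2
Piston speed v = Q_in/A_cap; rod-end outflow Q_out = v × A_ann = Q_in × A_ann/A_cap.

Q_out ≈ 8.87 gal/min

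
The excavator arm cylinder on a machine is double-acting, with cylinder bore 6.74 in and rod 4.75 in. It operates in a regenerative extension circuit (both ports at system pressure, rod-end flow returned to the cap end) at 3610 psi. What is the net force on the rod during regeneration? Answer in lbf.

F ≈ 64000 lbf

With equal pressure on both faces, forces on the annular region cancel; the net push is pressure × rod cross-section.
Rod cross-section A_rod = π/4 × (4.75 in)² = 17.72 in^2
F = P × A_rod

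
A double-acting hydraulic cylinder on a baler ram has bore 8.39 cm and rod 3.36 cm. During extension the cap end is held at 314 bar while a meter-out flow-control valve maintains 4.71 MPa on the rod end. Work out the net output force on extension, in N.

Cap-side area A_cap = π/4 × (8.39 cm)² = 55.29 cm^2
Rod-side annular area A_ann = π/4 × (8.39² − 3.36²) = 46.42 cm^2
Net thrust = P_cap·A_cap − P_rod·A_ann = 1.736e5 N − 21860 N

F ≈ 1.52e5 N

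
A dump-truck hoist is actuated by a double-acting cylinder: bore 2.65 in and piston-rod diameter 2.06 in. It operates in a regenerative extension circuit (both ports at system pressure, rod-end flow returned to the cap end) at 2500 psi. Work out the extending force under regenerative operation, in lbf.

F ≈ 8330 lbf

With equal pressure on both faces, forces on the annular region cancel; the net push is pressure × rod cross-section.
Rod cross-section A_rod = π/4 × (2.06 in)² = 3.333 in^2
F = P × A_rod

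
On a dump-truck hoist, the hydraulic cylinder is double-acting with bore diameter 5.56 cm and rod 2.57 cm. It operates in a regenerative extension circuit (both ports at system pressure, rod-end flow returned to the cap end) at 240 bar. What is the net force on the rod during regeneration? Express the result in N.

With equal pressure on both faces, forces on the annular region cancel; the net push is pressure × rod cross-section.
Rod cross-section A_rod = π/4 × (2.57 cm)² = 5.187 cm^2
F = P × A_rod

F ≈ 12400 N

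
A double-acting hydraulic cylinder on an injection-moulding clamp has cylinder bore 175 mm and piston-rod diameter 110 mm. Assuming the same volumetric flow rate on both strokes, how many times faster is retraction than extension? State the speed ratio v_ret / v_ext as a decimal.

Cap-side area A_cap = π/4 × (175 mm)² = 24050 mm^2
Rod-side annular area A_ann = π/4 × (175² − 110²) = 14550 mm^2
For equal Q, v ∝ 1/A, so v_ret/v_ext = A_cap/A_ann.

v_ret/v_ext ≈ 1.65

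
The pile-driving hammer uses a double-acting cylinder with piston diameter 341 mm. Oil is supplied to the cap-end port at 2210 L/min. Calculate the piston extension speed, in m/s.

v ≈ 0.403 m/s

Cap-side area A_cap = π/4 × (341 mm)² = 91330 mm^2
v = Q / A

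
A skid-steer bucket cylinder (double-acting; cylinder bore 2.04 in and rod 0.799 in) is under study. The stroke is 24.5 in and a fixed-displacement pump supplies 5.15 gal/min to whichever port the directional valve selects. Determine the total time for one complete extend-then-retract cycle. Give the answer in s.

Cap-side area A_cap = π/4 × (2.04 in)² = 3.269 in^2
Rod-side annular area A_ann = π/4 × (2.04² − 0.799²) = 2.767 in^2
t_ext = A_cap·L/Q = 4.039 s
t_ret = A_ann·L/Q = 3.419 s
t_cycle = t_ext + t_ret

t ≈ 7.46 s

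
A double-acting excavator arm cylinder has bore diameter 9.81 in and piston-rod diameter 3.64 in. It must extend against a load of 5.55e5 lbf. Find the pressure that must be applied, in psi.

P ≈ 7340 psi

Cap-side area A_cap = π/4 × (9.81 in)² = 75.58 in^2
P = F / A = 5.55e5 lbf / A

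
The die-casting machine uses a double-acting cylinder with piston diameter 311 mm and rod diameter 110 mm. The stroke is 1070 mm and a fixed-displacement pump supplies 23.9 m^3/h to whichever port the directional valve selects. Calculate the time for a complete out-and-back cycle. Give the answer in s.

t ≈ 23.0 s

Cap-side area A_cap = π/4 × (311 mm)² = 75960 mm^2
Rod-side annular area A_ann = π/4 × (311² − 110²) = 66460 mm^2
t_ext = A_cap·L/Q = 12.24 s
t_ret = A_ann·L/Q = 10.71 s
t_cycle = t_ext + t_ret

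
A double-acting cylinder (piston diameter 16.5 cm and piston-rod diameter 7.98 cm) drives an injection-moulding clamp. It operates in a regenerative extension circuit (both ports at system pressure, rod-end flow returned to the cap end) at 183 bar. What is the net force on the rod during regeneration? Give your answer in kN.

F ≈ 91.5 kN

With equal pressure on both faces, forces on the annular region cancel; the net push is pressure × rod cross-section.
Rod cross-section A_rod = π/4 × (7.98 cm)² = 50.01 cm^2
F = P × A_rod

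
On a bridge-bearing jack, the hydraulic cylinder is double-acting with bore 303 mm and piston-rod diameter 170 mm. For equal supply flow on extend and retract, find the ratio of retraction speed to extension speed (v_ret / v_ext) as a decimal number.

Cap-side area A_cap = π/4 × (303 mm)² = 72110 mm^2
Rod-side annular area A_ann = π/4 × (303² − 170²) = 49410 mm^2
For equal Q, v ∝ 1/A, so v_ret/v_ext = A_cap/A_ann.

v_ret/v_ext ≈ 1.46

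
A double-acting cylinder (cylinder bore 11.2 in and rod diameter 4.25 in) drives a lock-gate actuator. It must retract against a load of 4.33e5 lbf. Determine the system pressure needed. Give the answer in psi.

Rod-side annular area A_ann = π/4 × (11.2² − 4.25²) = 84.33 in^2
Retraction: pressure acts on the annular area.
P = F / A = 4.33e5 lbf / A

P ≈ 5130 psi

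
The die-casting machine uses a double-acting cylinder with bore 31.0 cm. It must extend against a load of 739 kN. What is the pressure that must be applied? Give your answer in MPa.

Cap-side area A_cap = π/4 × (31.0 cm)² = 754.8 cm^2
P = F / A = 739 kN / A

P ≈ 9.79 MPa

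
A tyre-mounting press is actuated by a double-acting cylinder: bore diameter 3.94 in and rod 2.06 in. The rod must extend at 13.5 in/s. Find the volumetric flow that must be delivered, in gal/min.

Q ≈ 42.8 gal/min

Cap-side area A_cap = π/4 × (3.94 in)² = 12.19 in^2
Q = A × v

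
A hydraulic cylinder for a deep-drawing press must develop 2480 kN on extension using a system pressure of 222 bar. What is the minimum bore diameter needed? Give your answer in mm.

Extension force acts on the full piston face: F = P × (π/4)D².
D = √(4F / (πP)) = √(4 × 2480 kN / (π × 222 bar))

D ≈ 377 mm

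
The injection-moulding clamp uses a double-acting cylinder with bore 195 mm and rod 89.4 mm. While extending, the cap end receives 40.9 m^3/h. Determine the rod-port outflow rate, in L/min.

Cap-side area A_cap = π/4 × (195 mm)² = 29860 mm^2
Rod-side annular area A_ann = π/4 × (195² − 89.4²) = 23590 mm^2
Piston speed v = Q_in/A_cap; rod-end outflow Q_out = v × A_ann = Q_in × A_ann/A_cap.

Q_out ≈ 538 L/min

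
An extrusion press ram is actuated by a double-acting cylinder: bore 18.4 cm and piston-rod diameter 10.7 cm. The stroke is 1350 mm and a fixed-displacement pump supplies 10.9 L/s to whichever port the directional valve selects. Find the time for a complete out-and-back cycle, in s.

Cap-side area A_cap = π/4 × (18.4 cm)² = 265.9 cm^2
Rod-side annular area A_ann = π/4 × (18.4² − 10.7²) = 176.0 cm^2
t_ext = A_cap·L/Q = 3.293 s
t_ret = A_ann·L/Q = 2.180 s
t_cycle = t_ext + t_ret

t ≈ 5.47 s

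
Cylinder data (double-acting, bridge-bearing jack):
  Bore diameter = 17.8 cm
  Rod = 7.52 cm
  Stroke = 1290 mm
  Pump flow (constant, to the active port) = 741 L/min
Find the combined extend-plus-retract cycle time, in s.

Cap-side area A_cap = π/4 × (17.8 cm)² = 248.8 cm^2
Rod-side annular area A_ann = π/4 × (17.8² − 7.52²) = 204.4 cm^2
t_ext = A_cap·L/Q = 2.599 s
t_ret = A_ann·L/Q = 2.135 s
t_cycle = t_ext + t_ret

t ≈ 4.73 s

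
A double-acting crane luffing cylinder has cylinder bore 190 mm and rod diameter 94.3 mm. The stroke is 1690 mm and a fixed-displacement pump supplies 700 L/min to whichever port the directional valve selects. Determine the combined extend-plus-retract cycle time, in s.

Cap-side area A_cap = π/4 × (190 mm)² = 28350 mm^2
Rod-side annular area A_ann = π/4 × (190² − 94.3²) = 21370 mm^2
t_ext = A_cap·L/Q = 4.107 s
t_ret = A_ann·L/Q = 3.095 s
t_cycle = t_ext + t_ret

t ≈ 7.20 s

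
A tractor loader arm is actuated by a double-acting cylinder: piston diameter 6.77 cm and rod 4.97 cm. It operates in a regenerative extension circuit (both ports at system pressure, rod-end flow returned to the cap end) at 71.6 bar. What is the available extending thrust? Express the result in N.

F ≈ 13900 N

With equal pressure on both faces, forces on the annular region cancel; the net push is pressure × rod cross-section.
Rod cross-section A_rod = π/4 × (4.97 cm)² = 19.40 cm^2
F = P × A_rod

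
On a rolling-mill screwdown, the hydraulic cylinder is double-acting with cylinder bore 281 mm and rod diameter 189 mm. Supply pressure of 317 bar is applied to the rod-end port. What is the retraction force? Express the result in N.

F ≈ 1.08e6 N

Rod-side annular area A_ann = π/4 × (281² − 189²) = 33960 mm^2
On retraction the pressure acts on the annular area (bore minus rod).
F = P × A_ann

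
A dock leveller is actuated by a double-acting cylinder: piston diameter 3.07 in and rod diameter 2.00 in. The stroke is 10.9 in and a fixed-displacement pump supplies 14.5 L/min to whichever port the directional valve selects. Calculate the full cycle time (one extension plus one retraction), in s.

t ≈ 8.62 s

Cap-side area A_cap = π/4 × (3.07 in)² = 7.402 in^2
Rod-side annular area A_ann = π/4 × (3.07² − 2.00²) = 4.261 in^2
t_ext = A_cap·L/Q = 5.471 s
t_ret = A_ann·L/Q = 3.149 s
t_cycle = t_ext + t_ret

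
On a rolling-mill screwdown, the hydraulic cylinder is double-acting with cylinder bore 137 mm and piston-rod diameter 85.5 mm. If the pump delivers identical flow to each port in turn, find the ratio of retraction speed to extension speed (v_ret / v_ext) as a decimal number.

Cap-side area A_cap = π/4 × (137 mm)² = 14740 mm^2
Rod-side annular area A_ann = π/4 × (137² − 85.5²) = 9000 mm^2
For equal Q, v ∝ 1/A, so v_ret/v_ext = A_cap/A_ann.

v_ret/v_ext ≈ 1.64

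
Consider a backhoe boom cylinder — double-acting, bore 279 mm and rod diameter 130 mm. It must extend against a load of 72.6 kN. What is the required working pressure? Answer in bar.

P ≈ 11.9 bar

Cap-side area A_cap = π/4 × (279 mm)² = 61140 mm^2
P = F / A = 72.6 kN / A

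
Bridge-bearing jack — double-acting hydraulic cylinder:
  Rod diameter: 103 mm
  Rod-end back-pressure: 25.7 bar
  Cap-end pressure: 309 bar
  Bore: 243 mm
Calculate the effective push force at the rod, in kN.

F ≈ 1340 kN

Cap-side area A_cap = π/4 × (243 mm)² = 46380 mm^2
Rod-side annular area A_ann = π/4 × (243² − 103²) = 38040 mm^2
Net thrust = P_cap·A_cap − P_rod·A_ann = 1433 kN − 97.77 kN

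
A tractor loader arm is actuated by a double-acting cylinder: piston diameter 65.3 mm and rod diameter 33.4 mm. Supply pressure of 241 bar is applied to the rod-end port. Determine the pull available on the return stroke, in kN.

F ≈ 59.6 kN

Rod-side annular area A_ann = π/4 × (65.3² − 33.4²) = 2473 mm^2
On retraction the pressure acts on the annular area (bore minus rod).
F = P × A_ann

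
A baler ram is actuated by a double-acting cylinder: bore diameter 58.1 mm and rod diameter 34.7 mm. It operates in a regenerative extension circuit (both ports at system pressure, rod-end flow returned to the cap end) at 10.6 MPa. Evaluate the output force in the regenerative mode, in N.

With equal pressure on both faces, forces on the annular region cancel; the net push is pressure × rod cross-section.
Rod cross-section A_rod = π/4 × (34.7 mm)² = 945.7 mm^2
F = P × A_rod

F ≈ 10000 N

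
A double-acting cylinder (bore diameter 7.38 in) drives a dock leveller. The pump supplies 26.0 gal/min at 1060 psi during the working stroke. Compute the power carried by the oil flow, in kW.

Hydraulic power = P × Q

W ≈ 12.0 kW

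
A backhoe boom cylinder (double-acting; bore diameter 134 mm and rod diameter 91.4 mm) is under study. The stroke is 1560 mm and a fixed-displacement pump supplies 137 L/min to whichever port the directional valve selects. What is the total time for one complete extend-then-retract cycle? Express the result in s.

t ≈ 14.8 s

Cap-side area A_cap = π/4 × (134 mm)² = 14100 mm^2
Rod-side annular area A_ann = π/4 × (134² − 91.4²) = 7541 mm^2
t_ext = A_cap·L/Q = 9.635 s
t_ret = A_ann·L/Q = 5.152 s
t_cycle = t_ext + t_ret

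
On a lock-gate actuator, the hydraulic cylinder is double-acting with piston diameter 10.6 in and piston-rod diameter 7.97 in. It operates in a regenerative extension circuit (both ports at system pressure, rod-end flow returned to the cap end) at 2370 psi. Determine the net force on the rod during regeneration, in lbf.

F ≈ 1.18e5 lbf

With equal pressure on both faces, forces on the annular region cancel; the net push is pressure × rod cross-section.
Rod cross-section A_rod = π/4 × (7.97 in)² = 49.89 in^2
F = P × A_rod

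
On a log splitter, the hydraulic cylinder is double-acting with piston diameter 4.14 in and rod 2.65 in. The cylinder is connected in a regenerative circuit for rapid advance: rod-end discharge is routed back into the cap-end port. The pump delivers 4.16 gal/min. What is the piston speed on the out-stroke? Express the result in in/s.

In regeneration the rod-end outflow joins the pump flow into the cap end, so the net volume the pump must supply per unit advance equals the rod cross-section area.
Rod cross-section A_rod = π/4 × (2.65 in)² = 5.515 in^2
v = Q_pump / A_rod

v ≈ 2.90 in/s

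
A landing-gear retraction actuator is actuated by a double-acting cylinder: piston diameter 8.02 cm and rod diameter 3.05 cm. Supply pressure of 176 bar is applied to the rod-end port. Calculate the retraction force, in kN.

F ≈ 76.1 kN

Rod-side annular area A_ann = π/4 × (8.02² − 3.05²) = 43.21 cm^2
On retraction the pressure acts on the annular area (bore minus rod).
F = P × A_ann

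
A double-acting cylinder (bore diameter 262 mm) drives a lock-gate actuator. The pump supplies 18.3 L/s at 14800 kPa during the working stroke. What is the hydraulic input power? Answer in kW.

W ≈ 271 kW

Hydraulic power = P × Q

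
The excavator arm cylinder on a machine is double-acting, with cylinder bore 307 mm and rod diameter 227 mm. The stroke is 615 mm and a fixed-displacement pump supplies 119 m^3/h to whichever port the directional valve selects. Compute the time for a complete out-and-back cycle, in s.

Cap-side area A_cap = π/4 × (307 mm)² = 74020 mm^2
Rod-side annular area A_ann = π/4 × (307² − 227²) = 33550 mm^2
t_ext = A_cap·L/Q = 1.377 s
t_ret = A_ann·L/Q = 0.6242 s
t_cycle = t_ext + t_ret

t ≈ 2.00 s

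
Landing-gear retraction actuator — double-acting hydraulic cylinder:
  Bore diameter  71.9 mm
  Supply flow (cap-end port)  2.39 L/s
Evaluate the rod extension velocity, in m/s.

Cap-side area A_cap = π/4 × (71.9 mm)² = 4060 mm^2
v = Q / A

v ≈ 0.589 m/s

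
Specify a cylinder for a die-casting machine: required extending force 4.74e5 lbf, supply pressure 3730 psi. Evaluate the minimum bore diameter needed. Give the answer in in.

D ≈ 12.7 in

Extension force acts on the full piston face: F = P × (π/4)D².
D = √(4F / (πP)) = √(4 × 4.74e5 lbf / (π × 3730 psi))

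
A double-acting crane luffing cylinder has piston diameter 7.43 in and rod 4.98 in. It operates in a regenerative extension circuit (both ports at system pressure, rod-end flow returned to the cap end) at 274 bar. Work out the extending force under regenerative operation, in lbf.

With equal pressure on both faces, forces on the annular region cancel; the net push is pressure × rod cross-section.
Rod cross-section A_rod = π/4 × (4.98 in)² = 19.48 in^2
F = P × A_rod

F ≈ 77400 lbf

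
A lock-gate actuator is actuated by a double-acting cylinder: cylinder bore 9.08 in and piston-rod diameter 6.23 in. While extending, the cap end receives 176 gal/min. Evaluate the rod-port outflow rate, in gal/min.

Q_out ≈ 93.1 gal/min

Cap-side area A_cap = π/4 × (9.08 in)² = 64.75 in^2
Rod-side annular area A_ann = π/4 × (9.08² − 6.23²) = 34.27 in^2
Piston speed v = Q_in/A_cap; rod-end outflow Q_out = v × A_ann = Q_in × A_ann/A_cap.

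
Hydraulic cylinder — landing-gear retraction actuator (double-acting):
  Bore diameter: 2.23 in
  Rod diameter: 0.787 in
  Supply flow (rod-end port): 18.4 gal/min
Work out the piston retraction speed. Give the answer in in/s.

v ≈ 20.7 in/s

Rod-side annular area A_ann = π/4 × (2.23² − 0.787²) = 3.419 in^2
Flow into the rod-end port fills the annular volume.
v = Q / A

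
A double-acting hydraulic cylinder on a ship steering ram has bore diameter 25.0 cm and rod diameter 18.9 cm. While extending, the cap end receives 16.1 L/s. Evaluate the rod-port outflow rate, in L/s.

Q_out ≈ 6.90 L/s

Cap-side area A_cap = π/4 × (25.0 cm)² = 490.9 cm^2
Rod-side annular area A_ann = π/4 × (25.0² − 18.9²) = 210.3 cm^2
Piston speed v = Q_in/A_cap; rod-end outflow Q_out = v × A_ann = Q_in × A_ann/A_cap.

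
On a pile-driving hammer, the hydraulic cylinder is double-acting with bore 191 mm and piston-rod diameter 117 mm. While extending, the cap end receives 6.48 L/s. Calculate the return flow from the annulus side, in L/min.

Q_out ≈ 243 L/min

Cap-side area A_cap = π/4 × (191 mm)² = 28650 mm^2
Rod-side annular area A_ann = π/4 × (191² − 117²) = 17900 mm^2
Piston speed v = Q_in/A_cap; rod-end outflow Q_out = v × A_ann = Q_in × A_ann/A_cap.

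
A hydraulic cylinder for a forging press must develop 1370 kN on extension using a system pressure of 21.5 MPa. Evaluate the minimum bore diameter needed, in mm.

Extension force acts on the full piston face: F = P × (π/4)D².
D = √(4F / (πP)) = √(4 × 1370 kN / (π × 21.5 MPa))

D ≈ 285 mm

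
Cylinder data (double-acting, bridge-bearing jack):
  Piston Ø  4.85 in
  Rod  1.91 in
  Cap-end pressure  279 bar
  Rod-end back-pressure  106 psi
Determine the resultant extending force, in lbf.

Cap-side area A_cap = π/4 × (4.85 in)² = 18.47 in^2
Rod-side annular area A_ann = π/4 × (4.85² − 1.91²) = 15.61 in^2
Net thrust = P_cap·A_cap − P_rod·A_ann = 74760 lbf − 1655 lbf

F ≈ 73100 lbf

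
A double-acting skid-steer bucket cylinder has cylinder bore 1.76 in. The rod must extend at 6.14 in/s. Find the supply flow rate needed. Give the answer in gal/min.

Cap-side area A_cap = π/4 × (1.76 in)² = 2.433 in^2
Q = A × v

Q ≈ 3.88 gal/min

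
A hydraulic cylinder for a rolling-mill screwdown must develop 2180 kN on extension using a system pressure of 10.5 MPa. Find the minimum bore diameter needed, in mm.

Extension force acts on the full piston face: F = P × (π/4)D².
D = √(4F / (πP)) = √(4 × 2180 kN / (π × 10.5 MPa))

D ≈ 514 mm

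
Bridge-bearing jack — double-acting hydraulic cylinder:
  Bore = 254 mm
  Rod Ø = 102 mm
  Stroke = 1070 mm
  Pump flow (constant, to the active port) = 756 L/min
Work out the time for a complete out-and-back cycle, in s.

Cap-side area A_cap = π/4 × (254 mm)² = 50670 mm^2
Rod-side annular area A_ann = π/4 × (254² − 102²) = 42500 mm^2
t_ext = A_cap·L/Q = 4.303 s
t_ret = A_ann·L/Q = 3.609 s
t_cycle = t_ext + t_ret

t ≈ 7.91 s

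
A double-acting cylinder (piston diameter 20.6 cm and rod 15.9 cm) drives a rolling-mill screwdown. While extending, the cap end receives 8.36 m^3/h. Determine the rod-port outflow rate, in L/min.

Q_out ≈ 56.3 L/min

Cap-side area A_cap = π/4 × (20.6 cm)² = 333.3 cm^2
Rod-side annular area A_ann = π/4 × (20.6² − 15.9²) = 134.7 cm^2
Piston speed v = Q_in/A_cap; rod-end outflow Q_out = v × A_ann = Q_in × A_ann/A_cap.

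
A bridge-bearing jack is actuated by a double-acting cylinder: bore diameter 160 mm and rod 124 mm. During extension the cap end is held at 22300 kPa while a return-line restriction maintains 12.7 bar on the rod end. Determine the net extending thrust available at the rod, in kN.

F ≈ 438 kN

Cap-side area A_cap = π/4 × (160 mm)² = 20110 mm^2
Rod-side annular area A_ann = π/4 × (160² − 124²) = 8030 mm^2
Net thrust = P_cap·A_cap − P_rod·A_ann = 448.4 kN − 10.20 kN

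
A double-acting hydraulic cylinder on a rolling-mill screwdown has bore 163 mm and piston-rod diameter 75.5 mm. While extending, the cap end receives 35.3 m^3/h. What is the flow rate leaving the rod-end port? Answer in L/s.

Q_out ≈ 7.70 L/s

Cap-side area A_cap = π/4 × (163 mm)² = 20870 mm^2
Rod-side annular area A_ann = π/4 × (163² − 75.5²) = 16390 mm^2
Piston speed v = Q_in/A_cap; rod-end outflow Q_out = v × A_ann = Q_in × A_ann/A_cap.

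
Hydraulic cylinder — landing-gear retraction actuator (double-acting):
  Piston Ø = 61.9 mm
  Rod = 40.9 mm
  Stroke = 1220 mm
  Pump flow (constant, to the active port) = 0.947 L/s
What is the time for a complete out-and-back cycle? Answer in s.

t ≈ 6.06 s

Cap-side area A_cap = π/4 × (61.9 mm)² = 3009 mm^2
Rod-side annular area A_ann = π/4 × (61.9² − 40.9²) = 1696 mm^2
t_ext = A_cap·L/Q = 3.877 s
t_ret = A_ann·L/Q = 2.184 s
t_cycle = t_ext + t_ret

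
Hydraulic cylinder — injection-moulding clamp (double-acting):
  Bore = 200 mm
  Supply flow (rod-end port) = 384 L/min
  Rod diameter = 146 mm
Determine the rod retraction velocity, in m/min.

Rod-side annular area A_ann = π/4 × (200² − 146²) = 14670 mm^2
Flow into the rod-end port fills the annular volume.
v = Q / A

v ≈ 26.2 m/min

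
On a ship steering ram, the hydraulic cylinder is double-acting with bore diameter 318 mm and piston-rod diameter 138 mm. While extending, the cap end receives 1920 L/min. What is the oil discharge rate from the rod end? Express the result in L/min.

Cap-side area A_cap = π/4 × (318 mm)² = 79420 mm^2
Rod-side annular area A_ann = π/4 × (318² − 138²) = 64470 mm^2
Piston speed v = Q_in/A_cap; rod-end outflow Q_out = v × A_ann = Q_in × A_ann/A_cap.

Q_out ≈ 1560 L/min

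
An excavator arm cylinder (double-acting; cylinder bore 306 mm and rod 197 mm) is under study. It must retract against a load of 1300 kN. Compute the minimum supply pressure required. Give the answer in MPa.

P ≈ 30.2 MPa

Rod-side annular area A_ann = π/4 × (306² − 197²) = 43060 mm^2
Retraction: pressure acts on the annular area.
P = F / A = 1300 kN / A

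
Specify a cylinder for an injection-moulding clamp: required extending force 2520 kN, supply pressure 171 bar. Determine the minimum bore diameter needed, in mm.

Extension force acts on the full piston face: F = P × (π/4)D².
D = √(4F / (πP)) = √(4 × 2520 kN / (π × 171 bar))

D ≈ 433 mm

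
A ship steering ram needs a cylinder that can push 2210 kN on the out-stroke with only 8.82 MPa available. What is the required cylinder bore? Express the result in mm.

D ≈ 565 mm

Extension force acts on the full piston face: F = P × (π/4)D².
D = √(4F / (πP)) = √(4 × 2210 kN / (π × 8.82 MPa))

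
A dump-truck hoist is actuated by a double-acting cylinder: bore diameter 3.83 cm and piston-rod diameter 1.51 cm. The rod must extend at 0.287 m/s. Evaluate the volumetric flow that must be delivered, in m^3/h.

Q ≈ 1.19 m^3/h

Cap-side area A_cap = π/4 × (3.83 cm)² = 11.52 cm^2
Q = A × v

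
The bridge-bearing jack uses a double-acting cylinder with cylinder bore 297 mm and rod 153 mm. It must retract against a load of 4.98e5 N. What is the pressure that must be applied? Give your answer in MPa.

Rod-side annular area A_ann = π/4 × (297² − 153²) = 50890 mm^2
Retraction: pressure acts on the annular area.
P = F / A = 4.98e5 N / A

P ≈ 9.79 MPa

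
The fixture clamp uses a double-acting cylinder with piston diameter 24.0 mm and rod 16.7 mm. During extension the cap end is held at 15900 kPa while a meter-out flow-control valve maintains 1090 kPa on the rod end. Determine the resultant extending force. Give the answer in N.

Cap-side area A_cap = π/4 × (24.0 mm)² = 452.4 mm^2
Rod-side annular area A_ann = π/4 × (24.0² − 16.7²) = 233.3 mm^2
Net thrust = P_cap·A_cap − P_rod·A_ann = 7193 N − 254.4 N

F ≈ 6940 N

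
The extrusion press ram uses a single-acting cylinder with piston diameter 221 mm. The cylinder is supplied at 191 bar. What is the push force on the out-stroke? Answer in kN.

Cap-side area A_cap = π/4 × (221 mm)² = 38360 mm^2
F = P × A_cap = 191 bar × A_cap

F ≈ 733 kN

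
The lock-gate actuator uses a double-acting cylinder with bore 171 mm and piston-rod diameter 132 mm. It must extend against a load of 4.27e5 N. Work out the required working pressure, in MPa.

P ≈ 18.6 MPa

Cap-side area A_cap = π/4 × (171 mm)² = 22970 mm^2
P = F / A = 4.27e5 N / A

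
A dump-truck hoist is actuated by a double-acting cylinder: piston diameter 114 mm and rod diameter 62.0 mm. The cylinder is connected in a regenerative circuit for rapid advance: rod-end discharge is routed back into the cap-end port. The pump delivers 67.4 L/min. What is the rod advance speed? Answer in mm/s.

v ≈ 372 mm/s

In regeneration the rod-end outflow joins the pump flow into the cap end, so the net volume the pump must supply per unit advance equals the rod cross-section area.
Rod cross-section A_rod = π/4 × (62.0 mm)² = 3019 mm^2
v = Q_pump / A_rod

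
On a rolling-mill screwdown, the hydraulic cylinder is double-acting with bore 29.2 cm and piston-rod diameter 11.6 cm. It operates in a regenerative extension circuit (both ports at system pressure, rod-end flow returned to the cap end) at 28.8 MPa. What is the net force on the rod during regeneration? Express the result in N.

F ≈ 3.04e5 N

With equal pressure on both faces, forces on the annular region cancel; the net push is pressure × rod cross-section.
Rod cross-section A_rod = π/4 × (11.6 cm)² = 105.7 cm^2
F = P × A_rod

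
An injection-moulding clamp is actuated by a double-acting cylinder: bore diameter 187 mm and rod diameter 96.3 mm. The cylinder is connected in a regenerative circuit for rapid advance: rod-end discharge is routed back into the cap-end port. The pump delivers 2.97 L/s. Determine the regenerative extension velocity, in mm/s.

In regeneration the rod-end outflow joins the pump flow into the cap end, so the net volume the pump must supply per unit advance equals the rod cross-section area.
Rod cross-section A_rod = π/4 × (96.3 mm)² = 7284 mm^2
v = Q_pump / A_rod

v ≈ 408 mm/s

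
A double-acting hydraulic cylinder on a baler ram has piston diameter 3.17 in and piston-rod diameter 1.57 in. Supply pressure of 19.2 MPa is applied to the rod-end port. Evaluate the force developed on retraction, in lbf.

F ≈ 16600 lbf

Rod-side annular area A_ann = π/4 × (3.17² − 1.57²) = 5.956 in^2
On retraction the pressure acts on the annular area (bore minus rod).
F = P × A_ann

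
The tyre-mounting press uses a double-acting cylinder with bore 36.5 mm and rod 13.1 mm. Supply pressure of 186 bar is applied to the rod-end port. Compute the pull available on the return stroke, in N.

Rod-side annular area A_ann = π/4 × (36.5² − 13.1²) = 911.6 mm^2
On retraction the pressure acts on the annular area (bore minus rod).
F = P × A_ann

F ≈ 17000 N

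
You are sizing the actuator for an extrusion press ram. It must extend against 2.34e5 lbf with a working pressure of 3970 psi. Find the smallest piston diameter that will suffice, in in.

Extension force acts on the full piston face: F = P × (π/4)D².
D = √(4F / (πP)) = √(4 × 2.34e5 lbf / (π × 3970 psi))

D ≈ 8.66 in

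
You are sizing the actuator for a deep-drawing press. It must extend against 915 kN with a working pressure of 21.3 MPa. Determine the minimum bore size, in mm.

Extension force acts on the full piston face: F = P × (π/4)D².
D = √(4F / (πP)) = √(4 × 915 kN / (π × 21.3 MPa))

D ≈ 234 mm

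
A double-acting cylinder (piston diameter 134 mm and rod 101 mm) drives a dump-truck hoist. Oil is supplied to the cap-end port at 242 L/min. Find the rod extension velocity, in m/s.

v ≈ 0.286 m/s

Cap-side area A_cap = π/4 × (134 mm)² = 14100 mm^2
v = Q / A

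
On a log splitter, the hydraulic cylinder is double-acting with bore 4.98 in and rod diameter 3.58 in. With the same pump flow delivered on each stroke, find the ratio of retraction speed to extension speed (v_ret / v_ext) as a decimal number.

Cap-side area A_cap = π/4 × (4.98 in)² = 19.48 in^2
Rod-side annular area A_ann = π/4 × (4.98² − 3.58²) = 9.412 in^2
For equal Q, v ∝ 1/A, so v_ret/v_ext = A_cap/A_ann.

v_ret/v_ext ≈ 2.07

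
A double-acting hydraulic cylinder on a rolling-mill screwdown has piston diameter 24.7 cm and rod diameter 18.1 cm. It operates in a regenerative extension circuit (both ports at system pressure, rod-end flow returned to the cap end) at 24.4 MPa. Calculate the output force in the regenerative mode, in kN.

With equal pressure on both faces, forces on the annular region cancel; the net push is pressure × rod cross-section.
Rod cross-section A_rod = π/4 × (18.1 cm)² = 257.3 cm^2
F = P × A_rod

F ≈ 628 kN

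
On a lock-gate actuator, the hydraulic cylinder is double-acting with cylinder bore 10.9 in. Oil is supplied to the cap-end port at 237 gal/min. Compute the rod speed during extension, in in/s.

Cap-side area A_cap = π/4 × (10.9 in)² = 93.31 in^2
v = Q / A

v ≈ 9.78 in/s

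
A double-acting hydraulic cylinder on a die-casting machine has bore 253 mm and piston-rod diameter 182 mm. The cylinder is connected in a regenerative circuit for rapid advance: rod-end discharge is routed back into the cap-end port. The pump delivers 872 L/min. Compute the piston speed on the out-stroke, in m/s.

In regeneration the rod-end outflow joins the pump flow into the cap end, so the net volume the pump must supply per unit advance equals the rod cross-section area.
Rod cross-section A_rod = π/4 × (182 mm)² = 26020 mm^2
v = Q_pump / A_rod

v ≈ 0.559 m/s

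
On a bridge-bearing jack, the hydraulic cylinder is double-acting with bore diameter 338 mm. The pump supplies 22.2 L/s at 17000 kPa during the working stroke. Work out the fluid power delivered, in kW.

W ≈ 377 kW

Hydraulic power = P × Q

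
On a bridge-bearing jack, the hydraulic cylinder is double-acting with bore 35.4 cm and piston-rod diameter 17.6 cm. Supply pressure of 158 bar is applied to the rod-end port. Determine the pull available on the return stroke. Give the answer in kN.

F ≈ 1170 kN

Rod-side annular area A_ann = π/4 × (35.4² − 17.6²) = 740.9 cm^2
On retraction the pressure acts on the annular area (bore minus rod).
F = P × A_ann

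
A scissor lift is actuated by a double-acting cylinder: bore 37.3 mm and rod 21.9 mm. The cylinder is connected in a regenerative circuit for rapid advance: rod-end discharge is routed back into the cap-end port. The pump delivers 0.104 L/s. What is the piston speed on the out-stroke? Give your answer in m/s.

In regeneration the rod-end outflow joins the pump flow into the cap end, so the net volume the pump must supply per unit advance equals the rod cross-section area.
Rod cross-section A_rod = π/4 × (21.9 mm)² = 376.7 mm^2
v = Q_pump / A_rod

v ≈ 0.276 m/s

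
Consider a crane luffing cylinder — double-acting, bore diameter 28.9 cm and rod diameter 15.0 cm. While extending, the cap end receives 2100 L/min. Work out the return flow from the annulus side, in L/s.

Cap-side area A_cap = π/4 × (28.9 cm)² = 656.0 cm^2
Rod-side annular area A_ann = π/4 × (28.9² − 15.0²) = 479.3 cm^2
Piston speed v = Q_in/A_cap; rod-end outflow Q_out = v × A_ann = Q_in × A_ann/A_cap.

Q_out ≈ 25.6 L/s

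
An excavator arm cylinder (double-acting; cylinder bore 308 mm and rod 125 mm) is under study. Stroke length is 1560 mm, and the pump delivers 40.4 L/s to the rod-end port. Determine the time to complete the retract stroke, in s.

t ≈ 2.40 s

Rod-side annular area A_ann = π/4 × (308² − 125²) = 62230 mm^2
Swept volume V = A × L; t = V / Q = A·L / Q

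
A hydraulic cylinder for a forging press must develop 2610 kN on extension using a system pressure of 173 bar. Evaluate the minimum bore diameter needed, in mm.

D ≈ 438 mm

Extension force acts on the full piston face: F = P × (π/4)D².
D = √(4F / (πP)) = √(4 × 2610 kN / (π × 173 bar))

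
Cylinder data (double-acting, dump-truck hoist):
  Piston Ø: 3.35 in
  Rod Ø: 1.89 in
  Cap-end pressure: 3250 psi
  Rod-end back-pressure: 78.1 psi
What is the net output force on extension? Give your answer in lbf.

F ≈ 28200 lbf

Cap-side area A_cap = π/4 × (3.35 in)² = 8.814 in^2
Rod-side annular area A_ann = π/4 × (3.35² − 1.89²) = 6.009 in^2
Net thrust = P_cap·A_cap − P_rod·A_ann = 28650 lbf − 469.3 lbf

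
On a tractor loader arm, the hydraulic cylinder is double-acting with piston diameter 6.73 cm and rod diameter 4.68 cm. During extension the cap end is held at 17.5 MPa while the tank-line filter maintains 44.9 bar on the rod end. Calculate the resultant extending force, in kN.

F ≈ 54.0 kN

Cap-side area A_cap = π/4 × (6.73 cm)² = 35.57 cm^2
Rod-side annular area A_ann = π/4 × (6.73² − 4.68²) = 18.37 cm^2
Net thrust = P_cap·A_cap − P_rod·A_ann = 62.25 kN − 8.249 kN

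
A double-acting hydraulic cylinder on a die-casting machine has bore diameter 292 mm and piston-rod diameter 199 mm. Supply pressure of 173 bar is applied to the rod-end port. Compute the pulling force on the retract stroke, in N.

Rod-side annular area A_ann = π/4 × (292² − 199²) = 35860 mm^2
On retraction the pressure acts on the annular area (bore minus rod).
F = P × A_ann

F ≈ 6.20e5 N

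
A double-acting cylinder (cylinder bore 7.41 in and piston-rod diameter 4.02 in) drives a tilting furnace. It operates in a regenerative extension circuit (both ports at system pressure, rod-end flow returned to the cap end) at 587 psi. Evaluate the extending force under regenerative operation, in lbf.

With equal pressure on both faces, forces on the annular region cancel; the net push is pressure × rod cross-section.
Rod cross-section A_rod = π/4 × (4.02 in)² = 12.69 in^2
F = P × A_rod

F ≈ 7450 lbf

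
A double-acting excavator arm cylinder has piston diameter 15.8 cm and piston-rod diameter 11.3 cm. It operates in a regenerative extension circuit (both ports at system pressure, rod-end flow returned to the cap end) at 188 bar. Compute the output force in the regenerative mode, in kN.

F ≈ 189 kN

With equal pressure on both faces, forces on the annular region cancel; the net push is pressure × rod cross-section.
Rod cross-section A_rod = π/4 × (11.3 cm)² = 100.3 cm^2
F = P × A_rod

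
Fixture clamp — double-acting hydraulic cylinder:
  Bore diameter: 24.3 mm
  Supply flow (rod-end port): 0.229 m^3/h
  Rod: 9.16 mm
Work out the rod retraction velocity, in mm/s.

v ≈ 160 mm/s

Rod-side annular area A_ann = π/4 × (24.3² − 9.16²) = 397.9 mm^2
Flow into the rod-end port fills the annular volume.
v = Q / A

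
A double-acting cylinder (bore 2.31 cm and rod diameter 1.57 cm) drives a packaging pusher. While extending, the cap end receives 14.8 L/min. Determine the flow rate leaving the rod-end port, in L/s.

Q_out ≈ 0.133 L/s

Cap-side area A_cap = π/4 × (2.31 cm)² = 4.191 cm^2
Rod-side annular area A_ann = π/4 × (2.31² − 1.57²) = 2.255 cm^2
Piston speed v = Q_in/A_cap; rod-end outflow Q_out = v × A_ann = Q_in × A_ann/A_cap.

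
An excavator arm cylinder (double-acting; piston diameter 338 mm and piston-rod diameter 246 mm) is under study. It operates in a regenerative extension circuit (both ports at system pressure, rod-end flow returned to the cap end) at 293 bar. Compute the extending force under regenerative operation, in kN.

F ≈ 1390 kN

With equal pressure on both faces, forces on the annular region cancel; the net push is pressure × rod cross-section.
Rod cross-section A_rod = π/4 × (246 mm)² = 47530 mm^2
F = P × A_rod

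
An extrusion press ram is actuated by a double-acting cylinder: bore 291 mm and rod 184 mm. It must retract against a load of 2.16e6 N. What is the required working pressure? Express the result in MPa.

P ≈ 54.1 MPa

Rod-side annular area A_ann = π/4 × (291² − 184²) = 39920 mm^2
Retraction: pressure acts on the annular area.
P = F / A = 2.16e6 N / A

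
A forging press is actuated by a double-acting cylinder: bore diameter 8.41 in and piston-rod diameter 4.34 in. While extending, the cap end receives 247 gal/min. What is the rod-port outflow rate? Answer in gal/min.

Q_out ≈ 181 gal/min

Cap-side area A_cap = π/4 × (8.41 in)² = 55.55 in^2
Rod-side annular area A_ann = π/4 × (8.41² − 4.34²) = 40.76 in^2
Piston speed v = Q_in/A_cap; rod-end outflow Q_out = v × A_ann = Q_in × A_ann/A_cap.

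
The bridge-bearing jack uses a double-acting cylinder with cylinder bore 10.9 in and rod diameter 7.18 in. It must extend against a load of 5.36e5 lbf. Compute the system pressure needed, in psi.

P ≈ 5740 psi

Cap-side area A_cap = π/4 × (10.9 in)² = 93.31 in^2
P = F / A = 5.36e5 lbf / A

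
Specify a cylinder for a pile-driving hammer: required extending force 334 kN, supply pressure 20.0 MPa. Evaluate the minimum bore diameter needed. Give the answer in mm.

D ≈ 146 mm

Extension force acts on the full piston face: F = P × (π/4)D².
D = √(4F / (πP)) = √(4 × 334 kN / (π × 20.0 MPa))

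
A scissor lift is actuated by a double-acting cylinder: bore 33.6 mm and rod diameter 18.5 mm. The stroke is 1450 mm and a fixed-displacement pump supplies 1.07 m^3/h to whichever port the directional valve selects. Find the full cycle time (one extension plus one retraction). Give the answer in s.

t ≈ 7.34 s

Cap-side area A_cap = π/4 × (33.6 mm)² = 886.7 mm^2
Rod-side annular area A_ann = π/4 × (33.6² − 18.5²) = 617.9 mm^2
t_ext = A_cap·L/Q = 4.326 s
t_ret = A_ann·L/Q = 3.014 s
t_cycle = t_ext + t_ret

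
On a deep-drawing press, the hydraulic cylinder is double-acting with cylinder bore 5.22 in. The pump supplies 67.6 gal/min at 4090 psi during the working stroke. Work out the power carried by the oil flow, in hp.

W ≈ 161 hp

Hydraulic power = P × Q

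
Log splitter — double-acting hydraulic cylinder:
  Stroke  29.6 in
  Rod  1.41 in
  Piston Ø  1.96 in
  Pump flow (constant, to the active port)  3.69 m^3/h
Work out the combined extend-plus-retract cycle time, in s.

Cap-side area A_cap = π/4 × (1.96 in)² = 3.017 in^2
Rod-side annular area A_ann = π/4 × (1.96² − 1.41²) = 1.456 in^2
t_ext = A_cap·L/Q = 1.428 s
t_ret = A_ann·L/Q = 0.6889 s
t_cycle = t_ext + t_ret

t ≈ 2.12 s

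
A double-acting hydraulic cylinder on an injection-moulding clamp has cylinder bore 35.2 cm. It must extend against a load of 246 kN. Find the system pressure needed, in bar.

P ≈ 25.3 bar

Cap-side area A_cap = π/4 × (35.2 cm)² = 973.1 cm^2
P = F / A = 246 kN / A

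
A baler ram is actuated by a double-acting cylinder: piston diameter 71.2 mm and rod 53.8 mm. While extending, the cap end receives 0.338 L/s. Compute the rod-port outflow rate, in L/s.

Cap-side area A_cap = π/4 × (71.2 mm)² = 3982 mm^2
Rod-side annular area A_ann = π/4 × (71.2² − 53.8²) = 1708 mm^2
Piston speed v = Q_in/A_cap; rod-end outflow Q_out = v × A_ann = Q_in × A_ann/A_cap.

Q_out ≈ 0.145 L/s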